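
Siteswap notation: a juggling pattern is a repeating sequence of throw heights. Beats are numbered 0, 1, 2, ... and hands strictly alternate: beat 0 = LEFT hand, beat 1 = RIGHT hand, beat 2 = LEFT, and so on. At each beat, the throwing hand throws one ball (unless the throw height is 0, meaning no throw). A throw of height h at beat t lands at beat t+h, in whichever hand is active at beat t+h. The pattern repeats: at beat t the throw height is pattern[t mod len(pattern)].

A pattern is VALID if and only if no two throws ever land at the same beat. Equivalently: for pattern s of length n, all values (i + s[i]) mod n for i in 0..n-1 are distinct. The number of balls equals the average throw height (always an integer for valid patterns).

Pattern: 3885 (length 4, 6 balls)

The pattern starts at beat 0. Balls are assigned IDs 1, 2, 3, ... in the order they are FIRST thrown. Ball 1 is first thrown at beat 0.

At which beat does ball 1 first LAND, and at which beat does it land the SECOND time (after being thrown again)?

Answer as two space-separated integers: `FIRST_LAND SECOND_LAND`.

Beat 0 (L): throw ball1 h=3 -> lands@3:R; in-air after throw: [b1@3:R]
Beat 1 (R): throw ball2 h=8 -> lands@9:R; in-air after throw: [b1@3:R b2@9:R]
Beat 2 (L): throw ball3 h=8 -> lands@10:L; in-air after throw: [b1@3:R b2@9:R b3@10:L]
Beat 3 (R): throw ball1 h=5 -> lands@8:L; in-air after throw: [b1@8:L b2@9:R b3@10:L]
Beat 4 (L): throw ball4 h=3 -> lands@7:R; in-air after throw: [b4@7:R b1@8:L b2@9:R b3@10:L]
Beat 5 (R): throw ball5 h=8 -> lands@13:R; in-air after throw: [b4@7:R b1@8:L b2@9:R b3@10:L b5@13:R]
Beat 6 (L): throw ball6 h=8 -> lands@14:L; in-air after throw: [b4@7:R b1@8:L b2@9:R b3@10:L b5@13:R b6@14:L]
Beat 7 (R): throw ball4 h=5 -> lands@12:L; in-air after throw: [b1@8:L b2@9:R b3@10:L b4@12:L b5@13:R b6@14:L]
Beat 8 (L): throw ball1 h=3 -> lands@11:R; in-air after throw: [b2@9:R b3@10:L b1@11:R b4@12:L b5@13:R b6@14:L]
Ball 1: thrown@0 h=3 -> first land @3; rethrown@3 h=5 -> second land @8

Answer: 3 8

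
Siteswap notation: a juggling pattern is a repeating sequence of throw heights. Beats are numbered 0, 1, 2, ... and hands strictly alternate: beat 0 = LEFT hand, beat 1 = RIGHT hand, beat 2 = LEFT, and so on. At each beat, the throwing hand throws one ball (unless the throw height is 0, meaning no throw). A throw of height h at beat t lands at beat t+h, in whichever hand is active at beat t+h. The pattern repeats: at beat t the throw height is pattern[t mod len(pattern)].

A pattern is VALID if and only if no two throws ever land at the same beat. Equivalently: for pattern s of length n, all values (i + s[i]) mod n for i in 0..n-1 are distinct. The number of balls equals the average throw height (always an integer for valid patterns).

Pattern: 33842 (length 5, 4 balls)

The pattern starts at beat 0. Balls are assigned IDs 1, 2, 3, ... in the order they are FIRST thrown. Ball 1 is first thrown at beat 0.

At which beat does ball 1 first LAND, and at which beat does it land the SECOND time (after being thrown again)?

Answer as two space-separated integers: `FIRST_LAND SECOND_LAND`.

Answer: 3 7

Derivation:
Beat 0 (L): throw ball1 h=3 -> lands@3:R; in-air after throw: [b1@3:R]
Beat 1 (R): throw ball2 h=3 -> lands@4:L; in-air after throw: [b1@3:R b2@4:L]
Beat 2 (L): throw ball3 h=8 -> lands@10:L; in-air after throw: [b1@3:R b2@4:L b3@10:L]
Beat 3 (R): throw ball1 h=4 -> lands@7:R; in-air after throw: [b2@4:L b1@7:R b3@10:L]
Beat 4 (L): throw ball2 h=2 -> lands@6:L; in-air after throw: [b2@6:L b1@7:R b3@10:L]
Beat 5 (R): throw ball4 h=3 -> lands@8:L; in-air after throw: [b2@6:L b1@7:R b4@8:L b3@10:L]
Beat 6 (L): throw ball2 h=3 -> lands@9:R; in-air after throw: [b1@7:R b4@8:L b2@9:R b3@10:L]
Beat 7 (R): throw ball1 h=8 -> lands@15:R; in-air after throw: [b4@8:L b2@9:R b3@10:L b1@15:R]
Ball 1: thrown@0 h=3 -> first land @3; rethrown@3 h=4 -> second land @7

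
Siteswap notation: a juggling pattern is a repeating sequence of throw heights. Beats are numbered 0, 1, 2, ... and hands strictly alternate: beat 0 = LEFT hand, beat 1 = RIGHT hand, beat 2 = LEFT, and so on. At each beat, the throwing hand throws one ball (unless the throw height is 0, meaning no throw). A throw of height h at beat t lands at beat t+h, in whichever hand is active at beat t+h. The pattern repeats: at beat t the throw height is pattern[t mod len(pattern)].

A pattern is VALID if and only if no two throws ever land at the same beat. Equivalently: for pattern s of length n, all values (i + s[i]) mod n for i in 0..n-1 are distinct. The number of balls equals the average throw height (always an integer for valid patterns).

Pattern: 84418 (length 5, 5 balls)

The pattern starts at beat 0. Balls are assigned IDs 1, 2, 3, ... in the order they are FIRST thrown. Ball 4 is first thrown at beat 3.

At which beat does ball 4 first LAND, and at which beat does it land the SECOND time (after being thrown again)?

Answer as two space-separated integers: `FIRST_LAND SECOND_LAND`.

Answer: 4 12

Derivation:
Beat 0 (L): throw ball1 h=8 -> lands@8:L; in-air after throw: [b1@8:L]
Beat 1 (R): throw ball2 h=4 -> lands@5:R; in-air after throw: [b2@5:R b1@8:L]
Beat 2 (L): throw ball3 h=4 -> lands@6:L; in-air after throw: [b2@5:R b3@6:L b1@8:L]
Beat 3 (R): throw ball4 h=1 -> lands@4:L; in-air after throw: [b4@4:L b2@5:R b3@6:L b1@8:L]
Beat 4 (L): throw ball4 h=8 -> lands@12:L; in-air after throw: [b2@5:R b3@6:L b1@8:L b4@12:L]
Beat 5 (R): throw ball2 h=8 -> lands@13:R; in-air after throw: [b3@6:L b1@8:L b4@12:L b2@13:R]
Beat 6 (L): throw ball3 h=4 -> lands@10:L; in-air after throw: [b1@8:L b3@10:L b4@12:L b2@13:R]
Beat 7 (R): throw ball5 h=4 -> lands@11:R; in-air after throw: [b1@8:L b3@10:L b5@11:R b4@12:L b2@13:R]
Beat 8 (L): throw ball1 h=1 -> lands@9:R; in-air after throw: [b1@9:R b3@10:L b5@11:R b4@12:L b2@13:R]
Beat 9 (R): throw ball1 h=8 -> lands@17:R; in-air after throw: [b3@10:L b5@11:R b4@12:L b2@13:R b1@17:R]
Beat 10 (L): throw ball3 h=8 -> lands@18:L; in-air after throw: [b5@11:R b4@12:L b2@13:R b1@17:R b3@18:L]
Beat 11 (R): throw ball5 h=4 -> lands@15:R; in-air after throw: [b4@12:L b2@13:R b5@15:R b1@17:R b3@18:L]
Beat 12 (L): throw ball4 h=4 -> lands@16:L; in-air after throw: [b2@13:R b5@15:R b4@16:L b1@17:R b3@18:L]
Ball 4: thrown@3 h=1 -> first land @4; rethrown@4 h=8 -> second land @12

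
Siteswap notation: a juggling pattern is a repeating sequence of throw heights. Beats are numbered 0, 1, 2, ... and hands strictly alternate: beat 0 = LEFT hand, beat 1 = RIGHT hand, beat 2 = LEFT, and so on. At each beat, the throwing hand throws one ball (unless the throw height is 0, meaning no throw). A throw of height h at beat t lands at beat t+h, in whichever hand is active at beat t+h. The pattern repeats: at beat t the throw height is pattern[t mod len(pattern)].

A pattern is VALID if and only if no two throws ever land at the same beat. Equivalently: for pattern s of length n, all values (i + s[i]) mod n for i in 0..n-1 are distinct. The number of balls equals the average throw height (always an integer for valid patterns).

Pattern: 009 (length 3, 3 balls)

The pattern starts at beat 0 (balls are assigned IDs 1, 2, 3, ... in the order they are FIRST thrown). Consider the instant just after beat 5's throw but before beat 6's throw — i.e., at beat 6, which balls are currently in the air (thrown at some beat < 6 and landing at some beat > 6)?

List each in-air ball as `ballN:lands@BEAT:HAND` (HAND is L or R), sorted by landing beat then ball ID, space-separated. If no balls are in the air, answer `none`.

Answer: ball1:lands@11:R ball2:lands@14:L

Derivation:
Beat 2 (L): throw ball1 h=9 -> lands@11:R; in-air after throw: [b1@11:R]
Beat 5 (R): throw ball2 h=9 -> lands@14:L; in-air after throw: [b1@11:R b2@14:L]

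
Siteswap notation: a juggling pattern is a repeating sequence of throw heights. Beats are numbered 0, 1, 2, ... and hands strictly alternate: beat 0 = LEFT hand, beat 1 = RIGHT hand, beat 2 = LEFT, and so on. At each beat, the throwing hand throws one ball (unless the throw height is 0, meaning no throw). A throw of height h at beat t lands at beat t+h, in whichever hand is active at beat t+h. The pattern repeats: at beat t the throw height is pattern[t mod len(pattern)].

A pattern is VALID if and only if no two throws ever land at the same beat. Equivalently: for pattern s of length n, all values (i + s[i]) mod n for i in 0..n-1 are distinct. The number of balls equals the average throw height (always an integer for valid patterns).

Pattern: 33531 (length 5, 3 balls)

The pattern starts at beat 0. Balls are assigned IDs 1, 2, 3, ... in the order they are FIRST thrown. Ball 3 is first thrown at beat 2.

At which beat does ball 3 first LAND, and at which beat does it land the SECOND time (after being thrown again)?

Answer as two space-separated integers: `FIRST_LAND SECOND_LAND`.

Answer: 7 12

Derivation:
Beat 0 (L): throw ball1 h=3 -> lands@3:R; in-air after throw: [b1@3:R]
Beat 1 (R): throw ball2 h=3 -> lands@4:L; in-air after throw: [b1@3:R b2@4:L]
Beat 2 (L): throw ball3 h=5 -> lands@7:R; in-air after throw: [b1@3:R b2@4:L b3@7:R]
Beat 3 (R): throw ball1 h=3 -> lands@6:L; in-air after throw: [b2@4:L b1@6:L b3@7:R]
Beat 4 (L): throw ball2 h=1 -> lands@5:R; in-air after throw: [b2@5:R b1@6:L b3@7:R]
Beat 5 (R): throw ball2 h=3 -> lands@8:L; in-air after throw: [b1@6:L b3@7:R b2@8:L]
Beat 6 (L): throw ball1 h=3 -> lands@9:R; in-air after throw: [b3@7:R b2@8:L b1@9:R]
Beat 7 (R): throw ball3 h=5 -> lands@12:L; in-air after throw: [b2@8:L b1@9:R b3@12:L]
Beat 8 (L): throw ball2 h=3 -> lands@11:R; in-air after throw: [b1@9:R b2@11:R b3@12:L]
Beat 9 (R): throw ball1 h=1 -> lands@10:L; in-air after throw: [b1@10:L b2@11:R b3@12:L]
Beat 10 (L): throw ball1 h=3 -> lands@13:R; in-air after throw: [b2@11:R b3@12:L b1@13:R]
Beat 11 (R): throw ball2 h=3 -> lands@14:L; in-air after throw: [b3@12:L b1@13:R b2@14:L]
Ball 3: thrown@2 h=5 -> first land @7; rethrown@7 h=5 -> second land @12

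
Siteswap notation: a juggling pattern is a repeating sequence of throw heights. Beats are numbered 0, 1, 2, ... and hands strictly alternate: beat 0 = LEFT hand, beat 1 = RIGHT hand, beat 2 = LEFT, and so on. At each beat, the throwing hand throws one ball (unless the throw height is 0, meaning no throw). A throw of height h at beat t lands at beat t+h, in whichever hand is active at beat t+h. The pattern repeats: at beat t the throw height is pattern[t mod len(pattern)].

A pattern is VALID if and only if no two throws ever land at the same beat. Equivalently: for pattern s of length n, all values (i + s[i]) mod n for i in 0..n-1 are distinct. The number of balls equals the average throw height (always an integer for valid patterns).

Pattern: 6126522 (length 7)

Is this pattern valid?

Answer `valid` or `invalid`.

i=0: (i + s[i]) mod n = (0 + 6) mod 7 = 6
i=1: (i + s[i]) mod n = (1 + 1) mod 7 = 2
i=2: (i + s[i]) mod n = (2 + 2) mod 7 = 4
i=3: (i + s[i]) mod n = (3 + 6) mod 7 = 2
i=4: (i + s[i]) mod n = (4 + 5) mod 7 = 2
i=5: (i + s[i]) mod n = (5 + 2) mod 7 = 0
i=6: (i + s[i]) mod n = (6 + 2) mod 7 = 1
Residues: [6, 2, 4, 2, 2, 0, 1], distinct: False

Answer: invalid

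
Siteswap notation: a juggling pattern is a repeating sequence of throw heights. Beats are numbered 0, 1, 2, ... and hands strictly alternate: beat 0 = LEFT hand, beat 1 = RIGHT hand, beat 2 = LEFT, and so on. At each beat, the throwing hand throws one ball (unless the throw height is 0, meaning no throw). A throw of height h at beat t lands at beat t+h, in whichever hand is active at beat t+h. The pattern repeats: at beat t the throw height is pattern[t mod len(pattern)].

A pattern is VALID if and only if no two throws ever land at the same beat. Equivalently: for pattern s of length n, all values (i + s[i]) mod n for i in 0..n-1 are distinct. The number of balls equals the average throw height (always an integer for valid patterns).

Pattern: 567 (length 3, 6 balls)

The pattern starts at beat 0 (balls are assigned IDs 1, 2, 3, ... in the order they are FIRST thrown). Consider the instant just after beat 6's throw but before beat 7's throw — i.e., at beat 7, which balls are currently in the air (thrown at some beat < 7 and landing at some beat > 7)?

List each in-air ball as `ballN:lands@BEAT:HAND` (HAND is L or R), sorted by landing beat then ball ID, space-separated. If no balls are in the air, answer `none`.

Answer: ball4:lands@8:L ball3:lands@9:R ball5:lands@10:L ball6:lands@11:R ball1:lands@12:L

Derivation:
Beat 0 (L): throw ball1 h=5 -> lands@5:R; in-air after throw: [b1@5:R]
Beat 1 (R): throw ball2 h=6 -> lands@7:R; in-air after throw: [b1@5:R b2@7:R]
Beat 2 (L): throw ball3 h=7 -> lands@9:R; in-air after throw: [b1@5:R b2@7:R b3@9:R]
Beat 3 (R): throw ball4 h=5 -> lands@8:L; in-air after throw: [b1@5:R b2@7:R b4@8:L b3@9:R]
Beat 4 (L): throw ball5 h=6 -> lands@10:L; in-air after throw: [b1@5:R b2@7:R b4@8:L b3@9:R b5@10:L]
Beat 5 (R): throw ball1 h=7 -> lands@12:L; in-air after throw: [b2@7:R b4@8:L b3@9:R b5@10:L b1@12:L]
Beat 6 (L): throw ball6 h=5 -> lands@11:R; in-air after throw: [b2@7:R b4@8:L b3@9:R b5@10:L b6@11:R b1@12:L]
Beat 7 (R): throw ball2 h=6 -> lands@13:R; in-air after throw: [b4@8:L b3@9:R b5@10:L b6@11:R b1@12:L b2@13:R]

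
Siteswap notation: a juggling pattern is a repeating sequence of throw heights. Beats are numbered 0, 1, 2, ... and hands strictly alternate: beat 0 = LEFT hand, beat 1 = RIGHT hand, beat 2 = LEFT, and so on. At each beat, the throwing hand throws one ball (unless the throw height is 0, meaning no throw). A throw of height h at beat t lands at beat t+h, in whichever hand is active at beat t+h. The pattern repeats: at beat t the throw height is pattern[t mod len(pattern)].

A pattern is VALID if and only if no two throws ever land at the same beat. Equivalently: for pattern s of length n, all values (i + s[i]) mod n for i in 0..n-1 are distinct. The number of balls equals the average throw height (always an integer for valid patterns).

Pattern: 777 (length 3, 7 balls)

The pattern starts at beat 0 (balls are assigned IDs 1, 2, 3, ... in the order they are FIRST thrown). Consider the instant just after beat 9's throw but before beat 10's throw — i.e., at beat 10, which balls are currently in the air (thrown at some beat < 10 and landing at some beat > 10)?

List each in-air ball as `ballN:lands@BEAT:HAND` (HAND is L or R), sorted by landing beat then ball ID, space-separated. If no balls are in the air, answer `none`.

Beat 0 (L): throw ball1 h=7 -> lands@7:R; in-air after throw: [b1@7:R]
Beat 1 (R): throw ball2 h=7 -> lands@8:L; in-air after throw: [b1@7:R b2@8:L]
Beat 2 (L): throw ball3 h=7 -> lands@9:R; in-air after throw: [b1@7:R b2@8:L b3@9:R]
Beat 3 (R): throw ball4 h=7 -> lands@10:L; in-air after throw: [b1@7:R b2@8:L b3@9:R b4@10:L]
Beat 4 (L): throw ball5 h=7 -> lands@11:R; in-air after throw: [b1@7:R b2@8:L b3@9:R b4@10:L b5@11:R]
Beat 5 (R): throw ball6 h=7 -> lands@12:L; in-air after throw: [b1@7:R b2@8:L b3@9:R b4@10:L b5@11:R b6@12:L]
Beat 6 (L): throw ball7 h=7 -> lands@13:R; in-air after throw: [b1@7:R b2@8:L b3@9:R b4@10:L b5@11:R b6@12:L b7@13:R]
Beat 7 (R): throw ball1 h=7 -> lands@14:L; in-air after throw: [b2@8:L b3@9:R b4@10:L b5@11:R b6@12:L b7@13:R b1@14:L]
Beat 8 (L): throw ball2 h=7 -> lands@15:R; in-air after throw: [b3@9:R b4@10:L b5@11:R b6@12:L b7@13:R b1@14:L b2@15:R]
Beat 9 (R): throw ball3 h=7 -> lands@16:L; in-air after throw: [b4@10:L b5@11:R b6@12:L b7@13:R b1@14:L b2@15:R b3@16:L]
Beat 10 (L): throw ball4 h=7 -> lands@17:R; in-air after throw: [b5@11:R b6@12:L b7@13:R b1@14:L b2@15:R b3@16:L b4@17:R]

Answer: ball5:lands@11:R ball6:lands@12:L ball7:lands@13:R ball1:lands@14:L ball2:lands@15:R ball3:lands@16:L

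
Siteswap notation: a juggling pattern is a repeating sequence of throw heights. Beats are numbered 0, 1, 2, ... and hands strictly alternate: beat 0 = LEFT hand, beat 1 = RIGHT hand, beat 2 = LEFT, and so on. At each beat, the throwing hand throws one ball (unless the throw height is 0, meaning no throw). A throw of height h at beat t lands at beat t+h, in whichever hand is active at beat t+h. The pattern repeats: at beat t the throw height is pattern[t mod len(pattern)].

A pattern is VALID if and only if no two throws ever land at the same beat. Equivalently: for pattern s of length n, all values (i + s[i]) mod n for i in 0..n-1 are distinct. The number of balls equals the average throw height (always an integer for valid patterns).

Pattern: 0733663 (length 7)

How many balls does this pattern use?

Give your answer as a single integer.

Answer: 4

Derivation:
Pattern = [0, 7, 3, 3, 6, 6, 3], length n = 7
  position 0: throw height = 0, running sum = 0
  position 1: throw height = 7, running sum = 7
  position 2: throw height = 3, running sum = 10
  position 3: throw height = 3, running sum = 13
  position 4: throw height = 6, running sum = 19
  position 5: throw height = 6, running sum = 25
  position 6: throw height = 3, running sum = 28
Total sum = 28; balls = sum / n = 28 / 7 = 4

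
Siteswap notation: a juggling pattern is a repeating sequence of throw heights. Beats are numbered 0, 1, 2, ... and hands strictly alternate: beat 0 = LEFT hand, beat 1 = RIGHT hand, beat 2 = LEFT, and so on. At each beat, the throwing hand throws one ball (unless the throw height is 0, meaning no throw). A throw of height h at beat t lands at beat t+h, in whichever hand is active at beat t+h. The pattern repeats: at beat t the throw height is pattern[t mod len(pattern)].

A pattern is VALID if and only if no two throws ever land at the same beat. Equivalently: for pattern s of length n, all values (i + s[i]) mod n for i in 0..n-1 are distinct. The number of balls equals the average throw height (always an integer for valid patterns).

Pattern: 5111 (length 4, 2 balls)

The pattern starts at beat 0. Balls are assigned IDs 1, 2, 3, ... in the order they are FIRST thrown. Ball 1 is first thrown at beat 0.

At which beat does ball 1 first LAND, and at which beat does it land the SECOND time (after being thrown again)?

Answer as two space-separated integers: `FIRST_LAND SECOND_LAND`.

Beat 0 (L): throw ball1 h=5 -> lands@5:R; in-air after throw: [b1@5:R]
Beat 1 (R): throw ball2 h=1 -> lands@2:L; in-air after throw: [b2@2:L b1@5:R]
Beat 2 (L): throw ball2 h=1 -> lands@3:R; in-air after throw: [b2@3:R b1@5:R]
Beat 3 (R): throw ball2 h=1 -> lands@4:L; in-air after throw: [b2@4:L b1@5:R]
Beat 4 (L): throw ball2 h=5 -> lands@9:R; in-air after throw: [b1@5:R b2@9:R]
Beat 5 (R): throw ball1 h=1 -> lands@6:L; in-air after throw: [b1@6:L b2@9:R]
Beat 6 (L): throw ball1 h=1 -> lands@7:R; in-air after throw: [b1@7:R b2@9:R]
Ball 1: thrown@0 h=5 -> first land @5; rethrown@5 h=1 -> second land @6

Answer: 5 6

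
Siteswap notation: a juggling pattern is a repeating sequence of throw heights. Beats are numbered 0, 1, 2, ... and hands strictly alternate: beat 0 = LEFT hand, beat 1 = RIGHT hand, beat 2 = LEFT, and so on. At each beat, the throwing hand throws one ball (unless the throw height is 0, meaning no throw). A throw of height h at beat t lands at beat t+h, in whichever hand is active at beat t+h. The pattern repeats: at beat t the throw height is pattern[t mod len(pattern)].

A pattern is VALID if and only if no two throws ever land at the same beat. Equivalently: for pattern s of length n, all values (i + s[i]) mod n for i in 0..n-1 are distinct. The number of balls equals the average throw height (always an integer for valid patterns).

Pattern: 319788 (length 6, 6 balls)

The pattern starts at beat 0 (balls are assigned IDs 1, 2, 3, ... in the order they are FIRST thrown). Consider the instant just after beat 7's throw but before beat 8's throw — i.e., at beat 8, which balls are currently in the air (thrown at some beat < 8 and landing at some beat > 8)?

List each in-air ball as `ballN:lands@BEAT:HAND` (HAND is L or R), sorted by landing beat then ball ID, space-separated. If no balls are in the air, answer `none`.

Beat 0 (L): throw ball1 h=3 -> lands@3:R; in-air after throw: [b1@3:R]
Beat 1 (R): throw ball2 h=1 -> lands@2:L; in-air after throw: [b2@2:L b1@3:R]
Beat 2 (L): throw ball2 h=9 -> lands@11:R; in-air after throw: [b1@3:R b2@11:R]
Beat 3 (R): throw ball1 h=7 -> lands@10:L; in-air after throw: [b1@10:L b2@11:R]
Beat 4 (L): throw ball3 h=8 -> lands@12:L; in-air after throw: [b1@10:L b2@11:R b3@12:L]
Beat 5 (R): throw ball4 h=8 -> lands@13:R; in-air after throw: [b1@10:L b2@11:R b3@12:L b4@13:R]
Beat 6 (L): throw ball5 h=3 -> lands@9:R; in-air after throw: [b5@9:R b1@10:L b2@11:R b3@12:L b4@13:R]
Beat 7 (R): throw ball6 h=1 -> lands@8:L; in-air after throw: [b6@8:L b5@9:R b1@10:L b2@11:R b3@12:L b4@13:R]
Beat 8 (L): throw ball6 h=9 -> lands@17:R; in-air after throw: [b5@9:R b1@10:L b2@11:R b3@12:L b4@13:R b6@17:R]

Answer: ball5:lands@9:R ball1:lands@10:L ball2:lands@11:R ball3:lands@12:L ball4:lands@13:R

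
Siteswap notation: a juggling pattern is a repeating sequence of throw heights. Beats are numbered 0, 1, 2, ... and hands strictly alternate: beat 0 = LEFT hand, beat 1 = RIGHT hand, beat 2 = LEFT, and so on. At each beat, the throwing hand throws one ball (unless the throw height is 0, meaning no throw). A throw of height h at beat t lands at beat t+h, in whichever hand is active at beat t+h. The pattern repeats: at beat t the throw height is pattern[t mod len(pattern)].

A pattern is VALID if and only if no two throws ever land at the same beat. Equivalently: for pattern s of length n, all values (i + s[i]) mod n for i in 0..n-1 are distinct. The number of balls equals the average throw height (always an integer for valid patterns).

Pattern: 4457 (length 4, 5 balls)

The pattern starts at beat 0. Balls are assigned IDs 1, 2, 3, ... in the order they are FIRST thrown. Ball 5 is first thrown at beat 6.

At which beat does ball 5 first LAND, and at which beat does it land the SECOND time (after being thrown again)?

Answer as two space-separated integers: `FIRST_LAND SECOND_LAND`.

Answer: 11 18

Derivation:
Beat 0 (L): throw ball1 h=4 -> lands@4:L; in-air after throw: [b1@4:L]
Beat 1 (R): throw ball2 h=4 -> lands@5:R; in-air after throw: [b1@4:L b2@5:R]
Beat 2 (L): throw ball3 h=5 -> lands@7:R; in-air after throw: [b1@4:L b2@5:R b3@7:R]
Beat 3 (R): throw ball4 h=7 -> lands@10:L; in-air after throw: [b1@4:L b2@5:R b3@7:R b4@10:L]
Beat 4 (L): throw ball1 h=4 -> lands@8:L; in-air after throw: [b2@5:R b3@7:R b1@8:L b4@10:L]
Beat 5 (R): throw ball2 h=4 -> lands@9:R; in-air after throw: [b3@7:R b1@8:L b2@9:R b4@10:L]
Beat 6 (L): throw ball5 h=5 -> lands@11:R; in-air after throw: [b3@7:R b1@8:L b2@9:R b4@10:L b5@11:R]
Beat 7 (R): throw ball3 h=7 -> lands@14:L; in-air after throw: [b1@8:L b2@9:R b4@10:L b5@11:R b3@14:L]
Beat 8 (L): throw ball1 h=4 -> lands@12:L; in-air after throw: [b2@9:R b4@10:L b5@11:R b1@12:L b3@14:L]
Beat 9 (R): throw ball2 h=4 -> lands@13:R; in-air after throw: [b4@10:L b5@11:R b1@12:L b2@13:R b3@14:L]
Beat 10 (L): throw ball4 h=5 -> lands@15:R; in-air after throw: [b5@11:R b1@12:L b2@13:R b3@14:L b4@15:R]
Beat 11 (R): throw ball5 h=7 -> lands@18:L; in-air after throw: [b1@12:L b2@13:R b3@14:L b4@15:R b5@18:L]
Beat 12 (L): throw ball1 h=4 -> lands@16:L; in-air after throw: [b2@13:R b3@14:L b4@15:R b1@16:L b5@18:L]
Beat 13 (R): throw ball2 h=4 -> lands@17:R; in-air after throw: [b3@14:L b4@15:R b1@16:L b2@17:R b5@18:L]
Beat 14 (L): throw ball3 h=5 -> lands@19:R; in-air after throw: [b4@15:R b1@16:L b2@17:R b5@18:L b3@19:R]
Beat 15 (R): throw ball4 h=7 -> lands@22:L; in-air after throw: [b1@16:L b2@17:R b5@18:L b3@19:R b4@22:L]
Beat 16 (L): throw ball1 h=4 -> lands@20:L; in-air after throw: [b2@17:R b5@18:L b3@19:R b1@20:L b4@22:L]
Beat 17 (R): throw ball2 h=4 -> lands@21:R; in-air after throw: [b5@18:L b3@19:R b1@20:L b2@21:R b4@22:L]
Beat 18 (L): throw ball5 h=5 -> lands@23:R; in-air after throw: [b3@19:R b1@20:L b2@21:R b4@22:L b5@23:R]
Ball 5: thrown@6 h=5 -> first land @11; rethrown@11 h=7 -> second land @18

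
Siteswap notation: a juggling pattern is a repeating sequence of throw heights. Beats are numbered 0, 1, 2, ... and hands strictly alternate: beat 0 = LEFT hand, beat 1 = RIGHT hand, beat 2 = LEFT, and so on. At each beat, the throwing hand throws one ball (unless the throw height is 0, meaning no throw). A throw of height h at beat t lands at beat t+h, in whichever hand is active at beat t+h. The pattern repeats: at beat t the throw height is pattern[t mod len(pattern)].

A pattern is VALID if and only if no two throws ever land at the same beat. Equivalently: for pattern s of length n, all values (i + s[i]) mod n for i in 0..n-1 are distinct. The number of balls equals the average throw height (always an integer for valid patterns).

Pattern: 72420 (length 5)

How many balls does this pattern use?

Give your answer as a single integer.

Answer: 3

Derivation:
Pattern = [7, 2, 4, 2, 0], length n = 5
  position 0: throw height = 7, running sum = 7
  position 1: throw height = 2, running sum = 9
  position 2: throw height = 4, running sum = 13
  position 3: throw height = 2, running sum = 15
  position 4: throw height = 0, running sum = 15
Total sum = 15; balls = sum / n = 15 / 5 = 3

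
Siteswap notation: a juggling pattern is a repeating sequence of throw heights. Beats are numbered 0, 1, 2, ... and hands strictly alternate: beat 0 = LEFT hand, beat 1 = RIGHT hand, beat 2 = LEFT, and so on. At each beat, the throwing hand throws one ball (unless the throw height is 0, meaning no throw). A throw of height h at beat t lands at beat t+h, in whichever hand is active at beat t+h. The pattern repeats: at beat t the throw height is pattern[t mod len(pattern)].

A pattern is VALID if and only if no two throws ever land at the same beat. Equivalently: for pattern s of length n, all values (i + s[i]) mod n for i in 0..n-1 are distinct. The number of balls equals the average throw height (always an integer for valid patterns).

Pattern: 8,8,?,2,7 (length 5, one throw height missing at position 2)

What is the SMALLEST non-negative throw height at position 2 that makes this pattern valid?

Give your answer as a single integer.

Answer: 0

Derivation:
i=0: (0 + 8) mod 5 = 3
i=1: (1 + 8) mod 5 = 4
i=2: s[i]=? (unknown)
i=3: (3 + 2) mod 5 = 0
i=4: (4 + 7) mod 5 = 1
Known residues: [0, 1, 3, 4]; need a permutation of 0..4, so missing residue r = 2
Need (2 + s) mod 5 = 2; smallest s = (2 - 2) mod 5 = 0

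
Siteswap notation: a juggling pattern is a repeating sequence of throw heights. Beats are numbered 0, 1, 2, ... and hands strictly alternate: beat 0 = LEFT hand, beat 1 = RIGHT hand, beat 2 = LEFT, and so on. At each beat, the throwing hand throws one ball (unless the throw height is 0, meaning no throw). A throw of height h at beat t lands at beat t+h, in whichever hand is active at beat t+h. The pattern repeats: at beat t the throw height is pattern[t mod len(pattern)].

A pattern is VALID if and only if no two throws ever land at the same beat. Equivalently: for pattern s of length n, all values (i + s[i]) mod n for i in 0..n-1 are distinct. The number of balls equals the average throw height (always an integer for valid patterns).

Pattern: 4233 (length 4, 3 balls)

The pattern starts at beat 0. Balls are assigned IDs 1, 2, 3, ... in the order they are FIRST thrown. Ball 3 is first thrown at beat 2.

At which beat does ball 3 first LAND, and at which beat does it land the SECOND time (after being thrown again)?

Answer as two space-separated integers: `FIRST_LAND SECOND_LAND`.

Beat 0 (L): throw ball1 h=4 -> lands@4:L; in-air after throw: [b1@4:L]
Beat 1 (R): throw ball2 h=2 -> lands@3:R; in-air after throw: [b2@3:R b1@4:L]
Beat 2 (L): throw ball3 h=3 -> lands@5:R; in-air after throw: [b2@3:R b1@4:L b3@5:R]
Beat 3 (R): throw ball2 h=3 -> lands@6:L; in-air after throw: [b1@4:L b3@5:R b2@6:L]
Beat 4 (L): throw ball1 h=4 -> lands@8:L; in-air after throw: [b3@5:R b2@6:L b1@8:L]
Beat 5 (R): throw ball3 h=2 -> lands@7:R; in-air after throw: [b2@6:L b3@7:R b1@8:L]
Beat 6 (L): throw ball2 h=3 -> lands@9:R; in-air after throw: [b3@7:R b1@8:L b2@9:R]
Beat 7 (R): throw ball3 h=3 -> lands@10:L; in-air after throw: [b1@8:L b2@9:R b3@10:L]
Ball 3: thrown@2 h=3 -> first land @5; rethrown@5 h=2 -> second land @7

Answer: 5 7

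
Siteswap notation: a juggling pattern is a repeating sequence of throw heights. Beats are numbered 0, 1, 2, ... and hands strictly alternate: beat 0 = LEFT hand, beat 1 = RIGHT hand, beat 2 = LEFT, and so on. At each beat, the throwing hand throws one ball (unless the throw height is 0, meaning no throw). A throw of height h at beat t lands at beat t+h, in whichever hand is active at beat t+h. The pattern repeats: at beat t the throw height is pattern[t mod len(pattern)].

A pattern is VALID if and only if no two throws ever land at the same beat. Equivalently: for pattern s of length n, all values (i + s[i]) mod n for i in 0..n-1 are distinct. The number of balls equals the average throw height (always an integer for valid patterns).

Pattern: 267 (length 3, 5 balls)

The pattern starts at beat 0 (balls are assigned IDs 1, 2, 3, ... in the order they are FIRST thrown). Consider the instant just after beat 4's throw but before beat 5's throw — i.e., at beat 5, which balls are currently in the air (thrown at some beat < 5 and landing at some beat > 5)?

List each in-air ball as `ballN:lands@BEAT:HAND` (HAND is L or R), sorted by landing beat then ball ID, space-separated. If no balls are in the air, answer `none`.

Answer: ball2:lands@7:R ball1:lands@9:R ball4:lands@10:L

Derivation:
Beat 0 (L): throw ball1 h=2 -> lands@2:L; in-air after throw: [b1@2:L]
Beat 1 (R): throw ball2 h=6 -> lands@7:R; in-air after throw: [b1@2:L b2@7:R]
Beat 2 (L): throw ball1 h=7 -> lands@9:R; in-air after throw: [b2@7:R b1@9:R]
Beat 3 (R): throw ball3 h=2 -> lands@5:R; in-air after throw: [b3@5:R b2@7:R b1@9:R]
Beat 4 (L): throw ball4 h=6 -> lands@10:L; in-air after throw: [b3@5:R b2@7:R b1@9:R b4@10:L]
Beat 5 (R): throw ball3 h=7 -> lands@12:L; in-air after throw: [b2@7:R b1@9:R b4@10:L b3@12:L]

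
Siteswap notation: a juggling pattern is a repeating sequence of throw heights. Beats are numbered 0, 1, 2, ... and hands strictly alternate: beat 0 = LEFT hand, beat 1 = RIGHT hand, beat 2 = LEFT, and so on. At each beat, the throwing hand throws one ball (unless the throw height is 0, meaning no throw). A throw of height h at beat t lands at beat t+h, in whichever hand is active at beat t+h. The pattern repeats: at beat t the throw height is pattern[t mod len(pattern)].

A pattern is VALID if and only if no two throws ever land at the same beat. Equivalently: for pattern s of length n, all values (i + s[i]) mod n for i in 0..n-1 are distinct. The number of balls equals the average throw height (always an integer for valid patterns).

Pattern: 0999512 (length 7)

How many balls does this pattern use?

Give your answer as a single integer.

Answer: 5

Derivation:
Pattern = [0, 9, 9, 9, 5, 1, 2], length n = 7
  position 0: throw height = 0, running sum = 0
  position 1: throw height = 9, running sum = 9
  position 2: throw height = 9, running sum = 18
  position 3: throw height = 9, running sum = 27
  position 4: throw height = 5, running sum = 32
  position 5: throw height = 1, running sum = 33
  position 6: throw height = 2, running sum = 35
Total sum = 35; balls = sum / n = 35 / 7 = 5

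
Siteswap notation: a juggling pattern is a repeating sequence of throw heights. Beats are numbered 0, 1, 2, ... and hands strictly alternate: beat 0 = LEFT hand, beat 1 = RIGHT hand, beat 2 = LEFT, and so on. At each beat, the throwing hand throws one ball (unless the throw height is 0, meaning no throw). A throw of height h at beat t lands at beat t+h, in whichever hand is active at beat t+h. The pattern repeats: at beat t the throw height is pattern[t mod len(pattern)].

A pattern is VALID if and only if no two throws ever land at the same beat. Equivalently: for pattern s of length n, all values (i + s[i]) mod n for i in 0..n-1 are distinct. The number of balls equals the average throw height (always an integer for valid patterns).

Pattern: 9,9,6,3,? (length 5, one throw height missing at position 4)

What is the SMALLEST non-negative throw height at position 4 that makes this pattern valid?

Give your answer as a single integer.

i=0: (0 + 9) mod 5 = 4
i=1: (1 + 9) mod 5 = 0
i=2: (2 + 6) mod 5 = 3
i=3: (3 + 3) mod 5 = 1
i=4: s[i]=? (unknown)
Known residues: [0, 1, 3, 4]; need a permutation of 0..4, so missing residue r = 2
Need (4 + s) mod 5 = 2; smallest s = (2 - 4) mod 5 = 3

Answer: 3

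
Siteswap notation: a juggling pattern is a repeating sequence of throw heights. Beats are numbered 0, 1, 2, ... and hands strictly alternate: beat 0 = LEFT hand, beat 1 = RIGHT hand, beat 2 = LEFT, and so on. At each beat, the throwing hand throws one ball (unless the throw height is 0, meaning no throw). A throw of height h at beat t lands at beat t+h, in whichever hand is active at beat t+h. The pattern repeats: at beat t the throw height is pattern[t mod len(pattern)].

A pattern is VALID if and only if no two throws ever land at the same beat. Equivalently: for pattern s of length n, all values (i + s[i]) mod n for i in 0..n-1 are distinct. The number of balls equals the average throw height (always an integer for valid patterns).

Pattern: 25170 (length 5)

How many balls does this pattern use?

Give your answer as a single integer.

Answer: 3

Derivation:
Pattern = [2, 5, 1, 7, 0], length n = 5
  position 0: throw height = 2, running sum = 2
  position 1: throw height = 5, running sum = 7
  position 2: throw height = 1, running sum = 8
  position 3: throw height = 7, running sum = 15
  position 4: throw height = 0, running sum = 15
Total sum = 15; balls = sum / n = 15 / 5 = 3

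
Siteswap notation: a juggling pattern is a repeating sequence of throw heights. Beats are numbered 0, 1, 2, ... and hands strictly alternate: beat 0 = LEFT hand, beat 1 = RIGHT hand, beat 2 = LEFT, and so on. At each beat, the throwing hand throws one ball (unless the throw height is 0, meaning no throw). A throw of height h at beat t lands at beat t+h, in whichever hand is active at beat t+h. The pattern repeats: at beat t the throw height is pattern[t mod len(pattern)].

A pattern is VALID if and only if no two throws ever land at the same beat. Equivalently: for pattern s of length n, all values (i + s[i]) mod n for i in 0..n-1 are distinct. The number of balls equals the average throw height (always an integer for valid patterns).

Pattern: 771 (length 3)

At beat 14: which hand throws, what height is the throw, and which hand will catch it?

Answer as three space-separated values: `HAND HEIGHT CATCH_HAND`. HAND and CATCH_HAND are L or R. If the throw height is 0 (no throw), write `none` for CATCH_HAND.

Beat 14: 14 mod 2 = 0, so hand = L
Throw height = pattern[14 mod 3] = pattern[2] = 1
Lands at beat 14+1=15, 15 mod 2 = 1, so catch hand = R

Answer: L 1 R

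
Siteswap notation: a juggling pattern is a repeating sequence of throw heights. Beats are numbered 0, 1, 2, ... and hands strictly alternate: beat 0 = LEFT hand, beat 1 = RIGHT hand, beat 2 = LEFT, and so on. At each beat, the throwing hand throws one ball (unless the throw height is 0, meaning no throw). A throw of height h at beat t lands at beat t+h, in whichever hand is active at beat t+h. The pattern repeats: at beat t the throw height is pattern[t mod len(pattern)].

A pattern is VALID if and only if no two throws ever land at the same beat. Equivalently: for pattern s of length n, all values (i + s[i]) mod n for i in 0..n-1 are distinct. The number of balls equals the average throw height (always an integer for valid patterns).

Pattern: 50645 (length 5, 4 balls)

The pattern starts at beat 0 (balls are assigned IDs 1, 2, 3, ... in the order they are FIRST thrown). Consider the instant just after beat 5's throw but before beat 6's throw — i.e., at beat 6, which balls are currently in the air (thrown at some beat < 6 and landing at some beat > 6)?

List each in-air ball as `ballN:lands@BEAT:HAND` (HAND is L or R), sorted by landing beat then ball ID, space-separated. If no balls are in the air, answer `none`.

Answer: ball3:lands@7:R ball2:lands@8:L ball4:lands@9:R ball1:lands@10:L

Derivation:
Beat 0 (L): throw ball1 h=5 -> lands@5:R; in-air after throw: [b1@5:R]
Beat 2 (L): throw ball2 h=6 -> lands@8:L; in-air after throw: [b1@5:R b2@8:L]
Beat 3 (R): throw ball3 h=4 -> lands@7:R; in-air after throw: [b1@5:R b3@7:R b2@8:L]
Beat 4 (L): throw ball4 h=5 -> lands@9:R; in-air after throw: [b1@5:R b3@7:R b2@8:L b4@9:R]
Beat 5 (R): throw ball1 h=5 -> lands@10:L; in-air after throw: [b3@7:R b2@8:L b4@9:R b1@10:L]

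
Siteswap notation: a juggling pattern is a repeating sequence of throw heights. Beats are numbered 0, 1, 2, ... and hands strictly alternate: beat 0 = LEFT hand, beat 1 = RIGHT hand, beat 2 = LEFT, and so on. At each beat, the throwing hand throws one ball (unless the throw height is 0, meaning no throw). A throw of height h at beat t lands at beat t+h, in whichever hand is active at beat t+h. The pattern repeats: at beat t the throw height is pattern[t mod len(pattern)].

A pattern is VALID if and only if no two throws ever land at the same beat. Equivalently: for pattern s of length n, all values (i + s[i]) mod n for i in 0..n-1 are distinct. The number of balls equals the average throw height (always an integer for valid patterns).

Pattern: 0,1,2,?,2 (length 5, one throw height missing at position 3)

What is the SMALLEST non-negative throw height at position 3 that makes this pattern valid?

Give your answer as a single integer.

i=0: (0 + 0) mod 5 = 0
i=1: (1 + 1) mod 5 = 2
i=2: (2 + 2) mod 5 = 4
i=3: s[i]=? (unknown)
i=4: (4 + 2) mod 5 = 1
Known residues: [0, 1, 2, 4]; need a permutation of 0..4, so missing residue r = 3
Need (3 + s) mod 5 = 3; smallest s = (3 - 3) mod 5 = 0

Answer: 0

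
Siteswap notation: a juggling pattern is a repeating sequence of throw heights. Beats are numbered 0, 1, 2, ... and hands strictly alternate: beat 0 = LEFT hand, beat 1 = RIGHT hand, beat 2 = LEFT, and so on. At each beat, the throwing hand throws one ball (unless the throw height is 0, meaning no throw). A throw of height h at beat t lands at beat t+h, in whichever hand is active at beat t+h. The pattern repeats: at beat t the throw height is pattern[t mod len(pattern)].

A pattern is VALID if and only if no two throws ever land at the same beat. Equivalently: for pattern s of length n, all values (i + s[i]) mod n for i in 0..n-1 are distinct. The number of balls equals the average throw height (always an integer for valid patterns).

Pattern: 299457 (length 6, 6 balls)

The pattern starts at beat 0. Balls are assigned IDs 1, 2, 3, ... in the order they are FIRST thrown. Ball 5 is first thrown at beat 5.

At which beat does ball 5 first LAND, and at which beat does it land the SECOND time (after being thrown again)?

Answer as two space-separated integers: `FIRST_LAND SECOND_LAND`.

Beat 0 (L): throw ball1 h=2 -> lands@2:L; in-air after throw: [b1@2:L]
Beat 1 (R): throw ball2 h=9 -> lands@10:L; in-air after throw: [b1@2:L b2@10:L]
Beat 2 (L): throw ball1 h=9 -> lands@11:R; in-air after throw: [b2@10:L b1@11:R]
Beat 3 (R): throw ball3 h=4 -> lands@7:R; in-air after throw: [b3@7:R b2@10:L b1@11:R]
Beat 4 (L): throw ball4 h=5 -> lands@9:R; in-air after throw: [b3@7:R b4@9:R b2@10:L b1@11:R]
Beat 5 (R): throw ball5 h=7 -> lands@12:L; in-air after throw: [b3@7:R b4@9:R b2@10:L b1@11:R b5@12:L]
Beat 6 (L): throw ball6 h=2 -> lands@8:L; in-air after throw: [b3@7:R b6@8:L b4@9:R b2@10:L b1@11:R b5@12:L]
Beat 7 (R): throw ball3 h=9 -> lands@16:L; in-air after throw: [b6@8:L b4@9:R b2@10:L b1@11:R b5@12:L b3@16:L]
Beat 8 (L): throw ball6 h=9 -> lands@17:R; in-air after throw: [b4@9:R b2@10:L b1@11:R b5@12:L b3@16:L b6@17:R]
Beat 9 (R): throw ball4 h=4 -> lands@13:R; in-air after throw: [b2@10:L b1@11:R b5@12:L b4@13:R b3@16:L b6@17:R]
Beat 10 (L): throw ball2 h=5 -> lands@15:R; in-air after throw: [b1@11:R b5@12:L b4@13:R b2@15:R b3@16:L b6@17:R]
Beat 11 (R): throw ball1 h=7 -> lands@18:L; in-air after throw: [b5@12:L b4@13:R b2@15:R b3@16:L b6@17:R b1@18:L]
Beat 12 (L): throw ball5 h=2 -> lands@14:L; in-air after throw: [b4@13:R b5@14:L b2@15:R b3@16:L b6@17:R b1@18:L]
Beat 13 (R): throw ball4 h=9 -> lands@22:L; in-air after throw: [b5@14:L b2@15:R b3@16:L b6@17:R b1@18:L b4@22:L]
Beat 14 (L): throw ball5 h=9 -> lands@23:R; in-air after throw: [b2@15:R b3@16:L b6@17:R b1@18:L b4@22:L b5@23:R]
Ball 5: thrown@5 h=7 -> first land @12; rethrown@12 h=2 -> second land @14

Answer: 12 14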